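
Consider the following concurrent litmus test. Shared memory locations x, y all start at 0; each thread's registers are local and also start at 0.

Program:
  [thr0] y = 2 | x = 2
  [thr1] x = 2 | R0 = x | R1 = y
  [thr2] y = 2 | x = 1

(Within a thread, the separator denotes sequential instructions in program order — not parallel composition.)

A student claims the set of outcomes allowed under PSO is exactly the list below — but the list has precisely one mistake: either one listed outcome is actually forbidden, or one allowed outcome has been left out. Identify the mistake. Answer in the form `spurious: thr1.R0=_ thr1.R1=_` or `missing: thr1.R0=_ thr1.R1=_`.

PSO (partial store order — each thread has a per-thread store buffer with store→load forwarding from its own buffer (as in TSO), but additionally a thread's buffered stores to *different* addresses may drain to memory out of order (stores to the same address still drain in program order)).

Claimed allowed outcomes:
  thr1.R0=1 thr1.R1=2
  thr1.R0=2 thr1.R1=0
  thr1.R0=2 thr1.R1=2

outcome vector order: (thr1.R0,thr1.R1)
[PSO] allowed = {1/0; 1/2; 2/0; 2/2}
PSO∖claimed = {1/0}

missing: thr1.R0=1 thr1.R1=0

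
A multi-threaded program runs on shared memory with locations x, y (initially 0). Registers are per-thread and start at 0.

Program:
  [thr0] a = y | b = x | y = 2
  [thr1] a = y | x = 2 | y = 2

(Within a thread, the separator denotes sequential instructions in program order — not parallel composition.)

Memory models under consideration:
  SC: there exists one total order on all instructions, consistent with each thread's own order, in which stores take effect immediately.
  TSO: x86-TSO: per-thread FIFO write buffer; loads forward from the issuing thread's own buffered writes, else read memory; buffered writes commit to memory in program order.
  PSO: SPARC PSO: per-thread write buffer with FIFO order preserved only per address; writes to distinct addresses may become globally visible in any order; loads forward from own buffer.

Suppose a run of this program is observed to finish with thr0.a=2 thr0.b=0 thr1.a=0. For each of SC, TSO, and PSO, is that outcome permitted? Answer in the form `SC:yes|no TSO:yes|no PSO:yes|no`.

SC:no TSO:no PSO:yes

outcome vector order: (thr0.a,thr0.b,thr1.a)
SC: 4 outcomes — {0/0/0 0/0/2 0/2/0 2/2/0}
TSO: 4 outcomes — {0/0/0 0/0/2 0/2/0 2/2/0}
PSO: 5 outcomes — {0/0/0 0/0/2 0/2/0 2/0/0 2/2/0}
target 2/0/0 ∈ {PSO}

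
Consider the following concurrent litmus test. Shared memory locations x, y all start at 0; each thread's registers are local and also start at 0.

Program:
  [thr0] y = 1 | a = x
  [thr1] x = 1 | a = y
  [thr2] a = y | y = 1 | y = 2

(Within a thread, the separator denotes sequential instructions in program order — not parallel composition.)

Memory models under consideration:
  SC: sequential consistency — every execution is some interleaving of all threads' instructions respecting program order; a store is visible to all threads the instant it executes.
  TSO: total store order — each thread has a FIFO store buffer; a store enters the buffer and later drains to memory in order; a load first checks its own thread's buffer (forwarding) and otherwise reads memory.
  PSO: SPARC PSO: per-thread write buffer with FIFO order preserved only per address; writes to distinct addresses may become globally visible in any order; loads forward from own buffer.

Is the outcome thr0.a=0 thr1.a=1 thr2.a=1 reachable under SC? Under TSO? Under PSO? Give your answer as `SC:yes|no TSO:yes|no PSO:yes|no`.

SC:yes TSO:yes PSO:yes

outcome vector order: (thr0.a,thr1.a,thr2.a)
SC (10): (0,1,0); (0,1,1); (0,2,0); (0,2,1); (1,0,0); (1,0,1); (1,1,0); (1,1,1); (1,2,0); (1,2,1)
TSO (12): (0,0,0); (0,0,1); (0,1,0); (0,1,1); (0,2,0); (0,2,1); (1,0,0); (1,0,1); (1,1,0); (1,1,1); (1,2,0); (1,2,1)
PSO (12): (0,0,0); (0,0,1); (0,1,0); (0,1,1); (0,2,0); (0,2,1); (1,0,0); (1,0,1); (1,1,0); (1,1,1); (1,2,0); (1,2,1)
target (0,1,1) ∈ {SC,TSO,PSO}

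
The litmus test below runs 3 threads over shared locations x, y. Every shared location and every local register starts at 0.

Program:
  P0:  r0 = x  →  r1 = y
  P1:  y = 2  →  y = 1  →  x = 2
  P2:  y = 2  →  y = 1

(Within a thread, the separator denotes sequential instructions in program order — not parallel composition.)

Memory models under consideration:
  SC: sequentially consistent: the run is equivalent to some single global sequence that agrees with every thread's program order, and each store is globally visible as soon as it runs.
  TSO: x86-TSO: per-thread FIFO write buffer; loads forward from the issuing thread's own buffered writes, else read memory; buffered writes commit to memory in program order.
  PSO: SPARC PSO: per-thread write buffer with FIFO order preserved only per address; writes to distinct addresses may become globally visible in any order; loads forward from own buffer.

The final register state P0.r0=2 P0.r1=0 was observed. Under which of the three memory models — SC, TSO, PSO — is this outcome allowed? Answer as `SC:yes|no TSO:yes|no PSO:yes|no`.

outcome vector order: (P0.r0,P0.r1)
SC (5): 0/0; 0/1; 0/2; 2/1; 2/2
TSO (5): 0/0; 0/1; 0/2; 2/1; 2/2
PSO (6): 0/0; 0/1; 0/2; 2/0; 2/1; 2/2
target 2/0 ∈ {PSO}

SC:no TSO:no PSO:yes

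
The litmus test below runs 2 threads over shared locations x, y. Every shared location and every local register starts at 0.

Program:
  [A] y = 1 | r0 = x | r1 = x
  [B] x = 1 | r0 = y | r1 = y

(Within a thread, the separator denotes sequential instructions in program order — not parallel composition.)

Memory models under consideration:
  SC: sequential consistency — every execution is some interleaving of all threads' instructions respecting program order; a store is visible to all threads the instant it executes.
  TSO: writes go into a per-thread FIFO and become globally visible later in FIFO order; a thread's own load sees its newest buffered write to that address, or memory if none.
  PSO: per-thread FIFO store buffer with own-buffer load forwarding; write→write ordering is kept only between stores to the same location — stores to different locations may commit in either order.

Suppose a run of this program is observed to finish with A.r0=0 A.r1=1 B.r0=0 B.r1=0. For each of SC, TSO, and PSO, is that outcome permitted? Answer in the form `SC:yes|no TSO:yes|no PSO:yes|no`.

outcome vector order: (A.r0,A.r1,B.r0,B.r1)
[SC] allowed = {0/0/1/1 0/1/1/1 1/1/0/0 1/1/0/1 1/1/1/1}
[TSO] allowed = {0/0/0/0 0/0/0/1 0/0/1/1 0/1/0/0 0/1/0/1 0/1/1/1 1/1/0/0 1/1/0/1 1/1/1/1}
[PSO] allowed = {0/0/0/0 0/0/0/1 0/0/1/1 0/1/0/0 0/1/0/1 0/1/1/1 1/1/0/0 1/1/0/1 1/1/1/1}
target 0/1/0/0 ∈ {TSO,PSO}

SC:no TSO:yes PSO:yes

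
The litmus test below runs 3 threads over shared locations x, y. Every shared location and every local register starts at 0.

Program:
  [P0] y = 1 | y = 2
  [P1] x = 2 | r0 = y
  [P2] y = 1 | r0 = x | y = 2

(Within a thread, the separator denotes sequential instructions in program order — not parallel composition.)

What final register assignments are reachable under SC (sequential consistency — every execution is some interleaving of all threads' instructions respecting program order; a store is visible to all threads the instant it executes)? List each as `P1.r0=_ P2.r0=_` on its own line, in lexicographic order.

outcome vector order: (P1.r0,P2.r0)
|SC outcomes| = 5

P1.r0=0 P2.r0=2
P1.r0=1 P2.r0=0
P1.r0=1 P2.r0=2
P1.r0=2 P2.r0=0
P1.r0=2 P2.r0=2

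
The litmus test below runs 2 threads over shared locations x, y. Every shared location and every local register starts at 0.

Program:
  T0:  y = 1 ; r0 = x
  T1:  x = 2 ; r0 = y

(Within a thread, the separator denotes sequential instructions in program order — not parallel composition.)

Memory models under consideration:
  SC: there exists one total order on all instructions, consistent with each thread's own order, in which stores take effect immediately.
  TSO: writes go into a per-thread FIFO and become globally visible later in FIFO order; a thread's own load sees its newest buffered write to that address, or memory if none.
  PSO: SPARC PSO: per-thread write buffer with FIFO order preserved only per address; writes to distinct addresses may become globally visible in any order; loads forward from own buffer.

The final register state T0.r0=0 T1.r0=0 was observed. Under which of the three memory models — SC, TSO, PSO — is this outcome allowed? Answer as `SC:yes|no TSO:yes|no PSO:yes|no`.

SC:no TSO:yes PSO:yes

outcome vector order: (T0.r0,T1.r0)
SC (3): (0,1), (2,0), (2,1)
TSO (4): (0,0), (0,1), (2,0), (2,1)
PSO (4): (0,0), (0,1), (2,0), (2,1)
target (0,0) ∈ {TSO,PSO}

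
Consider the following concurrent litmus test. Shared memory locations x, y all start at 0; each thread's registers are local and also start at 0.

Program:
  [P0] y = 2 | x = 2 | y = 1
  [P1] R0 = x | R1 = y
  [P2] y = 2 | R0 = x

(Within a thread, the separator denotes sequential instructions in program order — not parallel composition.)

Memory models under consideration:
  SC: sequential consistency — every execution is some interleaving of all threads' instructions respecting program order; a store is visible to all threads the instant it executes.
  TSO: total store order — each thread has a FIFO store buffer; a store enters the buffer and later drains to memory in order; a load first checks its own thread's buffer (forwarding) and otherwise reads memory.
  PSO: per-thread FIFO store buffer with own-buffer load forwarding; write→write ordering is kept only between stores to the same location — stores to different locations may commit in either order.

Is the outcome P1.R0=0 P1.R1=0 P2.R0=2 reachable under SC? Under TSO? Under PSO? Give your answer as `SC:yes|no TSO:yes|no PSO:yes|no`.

SC:yes TSO:yes PSO:yes

outcome vector order: (P1.R0,P1.R1,P2.R0)
[SC] allowed = {(0,0,0) (0,0,2) (0,1,0) (0,1,2) (0,2,0) (0,2,2) (2,1,0) (2,1,2) (2,2,0) (2,2,2)}
[TSO] allowed = {(0,0,0) (0,0,2) (0,1,0) (0,1,2) (0,2,0) (0,2,2) (2,1,0) (2,1,2) (2,2,0) (2,2,2)}
[PSO] allowed = {(0,0,0) (0,0,2) (0,1,0) (0,1,2) (0,2,0) (0,2,2) (2,0,0) (2,0,2) (2,1,0) (2,1,2) (2,2,0) (2,2,2)}
target (0,0,2) ∈ {SC,TSO,PSO}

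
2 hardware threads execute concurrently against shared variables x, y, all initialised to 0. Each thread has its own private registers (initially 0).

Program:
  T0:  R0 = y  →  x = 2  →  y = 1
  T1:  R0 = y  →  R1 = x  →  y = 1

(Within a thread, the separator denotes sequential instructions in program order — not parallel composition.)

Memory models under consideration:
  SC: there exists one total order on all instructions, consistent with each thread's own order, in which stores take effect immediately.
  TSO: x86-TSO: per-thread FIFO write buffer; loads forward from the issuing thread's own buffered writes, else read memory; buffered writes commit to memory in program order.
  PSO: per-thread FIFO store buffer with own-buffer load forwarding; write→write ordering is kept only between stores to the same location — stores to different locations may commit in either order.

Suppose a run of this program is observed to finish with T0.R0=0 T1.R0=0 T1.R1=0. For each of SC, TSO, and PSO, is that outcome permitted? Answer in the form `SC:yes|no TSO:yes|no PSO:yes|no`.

SC:yes TSO:yes PSO:yes

outcome vector order: (T0.R0,T1.R0,T1.R1)
SC (4): <0 0 0>, <0 0 2>, <0 1 2>, <1 0 0>
TSO (4): <0 0 0>, <0 0 2>, <0 1 2>, <1 0 0>
PSO (5): <0 0 0>, <0 0 2>, <0 1 0>, <0 1 2>, <1 0 0>
target <0 0 0> ∈ {SC,TSO,PSO}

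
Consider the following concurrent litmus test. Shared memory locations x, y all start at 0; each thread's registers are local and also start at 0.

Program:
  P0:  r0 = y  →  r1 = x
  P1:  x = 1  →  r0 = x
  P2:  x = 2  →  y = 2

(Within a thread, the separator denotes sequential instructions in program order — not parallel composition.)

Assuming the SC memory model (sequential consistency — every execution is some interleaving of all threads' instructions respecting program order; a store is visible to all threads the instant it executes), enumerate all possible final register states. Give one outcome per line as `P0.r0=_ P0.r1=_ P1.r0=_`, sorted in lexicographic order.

outcome vector order: (P0.r0,P0.r1,P1.r0)
|SC outcomes| = 9

P0.r0=0 P0.r1=0 P1.r0=1
P0.r0=0 P0.r1=0 P1.r0=2
P0.r0=0 P0.r1=1 P1.r0=1
P0.r0=0 P0.r1=1 P1.r0=2
P0.r0=0 P0.r1=2 P1.r0=1
P0.r0=0 P0.r1=2 P1.r0=2
P0.r0=2 P0.r1=1 P1.r0=1
P0.r0=2 P0.r1=2 P1.r0=1
P0.r0=2 P0.r1=2 P1.r0=2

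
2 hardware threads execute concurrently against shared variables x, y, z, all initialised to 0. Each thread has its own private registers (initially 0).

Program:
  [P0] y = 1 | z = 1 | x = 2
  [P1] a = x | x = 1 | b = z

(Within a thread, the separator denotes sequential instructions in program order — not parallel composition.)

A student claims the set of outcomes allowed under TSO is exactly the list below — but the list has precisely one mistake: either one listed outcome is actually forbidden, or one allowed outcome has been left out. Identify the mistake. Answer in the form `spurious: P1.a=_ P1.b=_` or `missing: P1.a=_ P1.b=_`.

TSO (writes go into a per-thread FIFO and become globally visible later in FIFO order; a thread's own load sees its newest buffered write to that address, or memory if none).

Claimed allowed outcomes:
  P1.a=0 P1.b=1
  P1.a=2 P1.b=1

missing: P1.a=0 P1.b=0

outcome vector order: (P1.a,P1.b)
[TSO] allowed = {(0,0); (0,1); (2,1)}
TSO∖claimed = {(0,0)}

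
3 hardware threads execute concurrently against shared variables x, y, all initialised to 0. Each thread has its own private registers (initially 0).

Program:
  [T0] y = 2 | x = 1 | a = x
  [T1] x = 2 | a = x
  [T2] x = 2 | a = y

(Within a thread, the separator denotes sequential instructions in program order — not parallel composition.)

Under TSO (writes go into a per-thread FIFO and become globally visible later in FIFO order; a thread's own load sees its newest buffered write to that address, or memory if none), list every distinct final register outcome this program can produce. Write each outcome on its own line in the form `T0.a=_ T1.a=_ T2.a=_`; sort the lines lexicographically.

outcome vector order: (T0.a,T1.a,T2.a)
|TSO outcomes| = 8

T0.a=1 T1.a=1 T2.a=0
T0.a=1 T1.a=1 T2.a=2
T0.a=1 T1.a=2 T2.a=0
T0.a=1 T1.a=2 T2.a=2
T0.a=2 T1.a=1 T2.a=0
T0.a=2 T1.a=1 T2.a=2
T0.a=2 T1.a=2 T2.a=0
T0.a=2 T1.a=2 T2.a=2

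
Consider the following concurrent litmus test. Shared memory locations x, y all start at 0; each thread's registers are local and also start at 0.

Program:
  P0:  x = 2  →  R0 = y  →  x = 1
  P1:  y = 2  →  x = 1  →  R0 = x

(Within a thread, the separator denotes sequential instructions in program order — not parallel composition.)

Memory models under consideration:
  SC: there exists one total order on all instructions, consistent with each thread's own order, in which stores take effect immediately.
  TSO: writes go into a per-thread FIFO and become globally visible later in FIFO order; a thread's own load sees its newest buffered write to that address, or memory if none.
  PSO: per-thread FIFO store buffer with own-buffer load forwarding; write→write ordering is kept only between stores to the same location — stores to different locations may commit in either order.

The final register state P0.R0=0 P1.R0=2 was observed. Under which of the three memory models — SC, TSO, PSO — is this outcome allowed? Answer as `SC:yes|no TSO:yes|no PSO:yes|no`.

outcome vector order: (P0.R0,P1.R0)
SC: 3 outcomes — {<0 1>, <2 1>, <2 2>}
TSO: 4 outcomes — {<0 1>, <0 2>, <2 1>, <2 2>}
PSO: 4 outcomes — {<0 1>, <0 2>, <2 1>, <2 2>}
target <0 2> ∈ {TSO,PSO}

SC:no TSO:yes PSO:yes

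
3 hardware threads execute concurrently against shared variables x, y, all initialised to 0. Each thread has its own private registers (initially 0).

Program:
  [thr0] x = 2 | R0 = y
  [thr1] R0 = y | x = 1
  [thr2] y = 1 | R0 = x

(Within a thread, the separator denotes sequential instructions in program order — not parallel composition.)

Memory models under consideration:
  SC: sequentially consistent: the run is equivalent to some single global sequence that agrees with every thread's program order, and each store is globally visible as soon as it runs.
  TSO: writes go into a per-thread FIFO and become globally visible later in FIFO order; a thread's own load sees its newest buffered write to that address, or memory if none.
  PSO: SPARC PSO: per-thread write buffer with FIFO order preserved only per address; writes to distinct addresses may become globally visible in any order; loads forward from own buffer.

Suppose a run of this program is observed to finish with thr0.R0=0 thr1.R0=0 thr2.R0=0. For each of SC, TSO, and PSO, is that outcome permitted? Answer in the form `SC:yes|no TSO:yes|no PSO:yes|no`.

SC:no TSO:yes PSO:yes

outcome vector order: (thr0.R0,thr1.R0,thr2.R0)
SC: 10 outcomes — {001; 002; 011; 012; 100; 101; 102; 110; 111; 112}
TSO: 12 outcomes — {000; 001; 002; 010; 011; 012; 100; 101; 102; 110; 111; 112}
PSO: 12 outcomes — {000; 001; 002; 010; 011; 012; 100; 101; 102; 110; 111; 112}
target 000 ∈ {TSO,PSO}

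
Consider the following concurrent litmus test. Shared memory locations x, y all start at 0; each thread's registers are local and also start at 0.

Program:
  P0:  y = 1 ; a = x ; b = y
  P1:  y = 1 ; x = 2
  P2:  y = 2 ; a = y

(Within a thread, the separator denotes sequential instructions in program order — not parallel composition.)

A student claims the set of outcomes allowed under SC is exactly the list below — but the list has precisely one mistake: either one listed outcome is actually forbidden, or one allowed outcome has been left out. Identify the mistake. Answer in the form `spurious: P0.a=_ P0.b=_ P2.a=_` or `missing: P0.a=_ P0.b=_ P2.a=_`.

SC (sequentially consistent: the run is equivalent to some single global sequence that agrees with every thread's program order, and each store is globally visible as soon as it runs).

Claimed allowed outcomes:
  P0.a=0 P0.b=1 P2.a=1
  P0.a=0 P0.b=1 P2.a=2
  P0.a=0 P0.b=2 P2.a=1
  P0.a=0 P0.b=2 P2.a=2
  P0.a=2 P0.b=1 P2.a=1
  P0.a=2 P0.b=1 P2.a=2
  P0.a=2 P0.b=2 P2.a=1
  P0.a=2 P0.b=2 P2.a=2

outcome vector order: (P0.a,P0.b,P2.a)
SC: 7 outcomes — {0/1/1, 0/1/2, 0/2/1, 0/2/2, 2/1/1, 2/1/2, 2/2/2}
claimed∖SC = {2/2/1}

spurious: P0.a=2 P0.b=2 P2.a=1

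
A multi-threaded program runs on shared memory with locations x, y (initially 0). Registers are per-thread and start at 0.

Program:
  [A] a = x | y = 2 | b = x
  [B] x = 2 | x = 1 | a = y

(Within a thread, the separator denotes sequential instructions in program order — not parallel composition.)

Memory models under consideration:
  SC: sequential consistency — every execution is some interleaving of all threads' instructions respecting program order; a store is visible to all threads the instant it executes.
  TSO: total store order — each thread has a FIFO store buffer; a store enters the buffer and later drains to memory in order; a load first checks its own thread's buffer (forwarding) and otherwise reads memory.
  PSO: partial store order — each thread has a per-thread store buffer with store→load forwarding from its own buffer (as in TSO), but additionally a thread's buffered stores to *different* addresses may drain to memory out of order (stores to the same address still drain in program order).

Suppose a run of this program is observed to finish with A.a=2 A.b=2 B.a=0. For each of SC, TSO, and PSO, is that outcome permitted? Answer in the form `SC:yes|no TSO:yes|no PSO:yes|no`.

SC:no TSO:yes PSO:yes

outcome vector order: (A.a,A.b,B.a)
[SC] allowed = {0/0/2, 0/1/0, 0/1/2, 0/2/2, 1/1/0, 1/1/2, 2/1/0, 2/1/2, 2/2/2}
[TSO] allowed = {0/0/0, 0/0/2, 0/1/0, 0/1/2, 0/2/0, 0/2/2, 1/1/0, 1/1/2, 2/1/0, 2/1/2, 2/2/0, 2/2/2}
[PSO] allowed = {0/0/0, 0/0/2, 0/1/0, 0/1/2, 0/2/0, 0/2/2, 1/1/0, 1/1/2, 2/1/0, 2/1/2, 2/2/0, 2/2/2}
target 2/2/0 ∈ {TSO,PSO}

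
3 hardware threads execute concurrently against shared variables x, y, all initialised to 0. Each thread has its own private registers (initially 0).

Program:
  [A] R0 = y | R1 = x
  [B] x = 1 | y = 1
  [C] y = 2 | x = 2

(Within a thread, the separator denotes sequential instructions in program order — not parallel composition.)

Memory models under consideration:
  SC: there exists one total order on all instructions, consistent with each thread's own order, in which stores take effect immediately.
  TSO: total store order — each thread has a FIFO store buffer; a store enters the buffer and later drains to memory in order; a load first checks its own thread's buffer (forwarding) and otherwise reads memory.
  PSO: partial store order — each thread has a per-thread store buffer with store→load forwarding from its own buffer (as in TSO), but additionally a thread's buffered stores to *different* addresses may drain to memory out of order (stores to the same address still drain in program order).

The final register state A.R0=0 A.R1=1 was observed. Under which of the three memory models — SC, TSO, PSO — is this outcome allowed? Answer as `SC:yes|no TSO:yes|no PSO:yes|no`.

outcome vector order: (A.R0,A.R1)
SC: 8 outcomes — {(0,0), (0,1), (0,2), (1,1), (1,2), (2,0), (2,1), (2,2)}
TSO: 8 outcomes — {(0,0), (0,1), (0,2), (1,1), (1,2), (2,0), (2,1), (2,2)}
PSO: 9 outcomes — {(0,0), (0,1), (0,2), (1,0), (1,1), (1,2), (2,0), (2,1), (2,2)}
target (0,1) ∈ {SC,TSO,PSO}

SC:yes TSO:yes PSO:yes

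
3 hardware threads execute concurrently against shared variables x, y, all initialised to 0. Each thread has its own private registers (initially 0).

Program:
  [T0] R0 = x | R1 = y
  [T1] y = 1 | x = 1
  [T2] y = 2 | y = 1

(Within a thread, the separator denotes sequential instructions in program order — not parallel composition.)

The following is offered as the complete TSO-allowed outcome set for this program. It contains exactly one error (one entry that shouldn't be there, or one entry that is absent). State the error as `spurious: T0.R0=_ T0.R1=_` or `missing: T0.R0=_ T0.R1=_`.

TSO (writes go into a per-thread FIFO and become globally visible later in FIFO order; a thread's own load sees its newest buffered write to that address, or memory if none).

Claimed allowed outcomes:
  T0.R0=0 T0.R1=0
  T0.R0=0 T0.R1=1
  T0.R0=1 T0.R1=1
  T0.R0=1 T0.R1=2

missing: T0.R0=0 T0.R1=2

outcome vector order: (T0.R0,T0.R1)
under TSO → (0,0) (0,1) (0,2) (1,1) (1,2)
TSO∖claimed = {(0,2)}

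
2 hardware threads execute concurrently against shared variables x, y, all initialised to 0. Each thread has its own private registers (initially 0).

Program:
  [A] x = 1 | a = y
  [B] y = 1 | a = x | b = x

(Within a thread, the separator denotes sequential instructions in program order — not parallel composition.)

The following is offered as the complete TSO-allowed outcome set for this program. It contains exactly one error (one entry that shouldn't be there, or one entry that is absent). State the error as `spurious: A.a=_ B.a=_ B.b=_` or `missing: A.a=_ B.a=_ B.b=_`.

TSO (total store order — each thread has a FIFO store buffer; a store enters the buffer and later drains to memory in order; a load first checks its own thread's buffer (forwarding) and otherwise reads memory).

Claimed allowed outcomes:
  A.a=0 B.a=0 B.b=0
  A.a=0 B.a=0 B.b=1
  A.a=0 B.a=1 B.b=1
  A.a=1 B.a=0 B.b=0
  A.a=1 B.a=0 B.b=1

outcome vector order: (A.a,B.a,B.b)
under TSO → (0,0,0) (0,0,1) (0,1,1) (1,0,0) (1,0,1) (1,1,1)
TSO∖claimed = {(1,1,1)}

missing: A.a=1 B.a=1 B.b=1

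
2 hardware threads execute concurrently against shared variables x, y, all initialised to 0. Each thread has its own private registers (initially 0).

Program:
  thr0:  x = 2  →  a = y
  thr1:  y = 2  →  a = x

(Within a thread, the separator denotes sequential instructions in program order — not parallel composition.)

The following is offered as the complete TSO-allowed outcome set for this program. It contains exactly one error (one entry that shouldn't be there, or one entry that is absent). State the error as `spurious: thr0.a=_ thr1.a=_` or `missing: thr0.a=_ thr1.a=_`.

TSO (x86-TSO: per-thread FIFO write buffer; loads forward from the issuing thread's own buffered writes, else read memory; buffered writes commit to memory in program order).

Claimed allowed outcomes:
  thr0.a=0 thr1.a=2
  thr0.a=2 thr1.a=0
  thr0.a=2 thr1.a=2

missing: thr0.a=0 thr1.a=0

outcome vector order: (thr0.a,thr1.a)
[TSO] allowed = {0/0, 0/2, 2/0, 2/2}
TSO∖claimed = {0/0}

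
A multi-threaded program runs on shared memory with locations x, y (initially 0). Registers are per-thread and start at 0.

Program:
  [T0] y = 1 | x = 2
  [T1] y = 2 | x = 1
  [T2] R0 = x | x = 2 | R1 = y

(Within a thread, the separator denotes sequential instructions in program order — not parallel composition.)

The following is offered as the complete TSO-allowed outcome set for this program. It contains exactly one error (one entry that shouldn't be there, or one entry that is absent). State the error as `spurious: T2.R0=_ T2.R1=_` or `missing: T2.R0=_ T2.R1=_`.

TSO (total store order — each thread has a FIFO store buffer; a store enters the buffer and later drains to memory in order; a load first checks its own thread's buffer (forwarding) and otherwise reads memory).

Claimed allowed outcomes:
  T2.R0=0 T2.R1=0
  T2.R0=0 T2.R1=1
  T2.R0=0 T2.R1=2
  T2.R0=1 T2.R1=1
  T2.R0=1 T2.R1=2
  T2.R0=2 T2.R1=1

missing: T2.R0=2 T2.R1=2

outcome vector order: (T2.R0,T2.R1)
under TSO → 0/0; 0/1; 0/2; 1/1; 1/2; 2/1; 2/2
TSO∖claimed = {2/2}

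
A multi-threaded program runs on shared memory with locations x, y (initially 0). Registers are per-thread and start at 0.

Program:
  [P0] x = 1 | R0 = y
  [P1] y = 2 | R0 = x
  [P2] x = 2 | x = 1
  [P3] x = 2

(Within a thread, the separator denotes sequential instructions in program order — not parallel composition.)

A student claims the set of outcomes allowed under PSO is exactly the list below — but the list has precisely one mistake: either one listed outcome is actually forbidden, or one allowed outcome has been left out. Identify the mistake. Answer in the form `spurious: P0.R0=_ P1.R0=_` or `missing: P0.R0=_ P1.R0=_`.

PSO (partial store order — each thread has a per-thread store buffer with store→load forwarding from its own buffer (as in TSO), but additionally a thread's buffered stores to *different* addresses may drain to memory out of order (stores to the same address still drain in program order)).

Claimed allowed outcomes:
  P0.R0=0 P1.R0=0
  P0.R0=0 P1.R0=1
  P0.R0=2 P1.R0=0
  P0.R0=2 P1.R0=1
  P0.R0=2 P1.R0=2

outcome vector order: (P0.R0,P1.R0)
under PSO → 0/0 0/1 0/2 2/0 2/1 2/2
PSO∖claimed = {0/2}

missing: P0.R0=0 P1.R0=2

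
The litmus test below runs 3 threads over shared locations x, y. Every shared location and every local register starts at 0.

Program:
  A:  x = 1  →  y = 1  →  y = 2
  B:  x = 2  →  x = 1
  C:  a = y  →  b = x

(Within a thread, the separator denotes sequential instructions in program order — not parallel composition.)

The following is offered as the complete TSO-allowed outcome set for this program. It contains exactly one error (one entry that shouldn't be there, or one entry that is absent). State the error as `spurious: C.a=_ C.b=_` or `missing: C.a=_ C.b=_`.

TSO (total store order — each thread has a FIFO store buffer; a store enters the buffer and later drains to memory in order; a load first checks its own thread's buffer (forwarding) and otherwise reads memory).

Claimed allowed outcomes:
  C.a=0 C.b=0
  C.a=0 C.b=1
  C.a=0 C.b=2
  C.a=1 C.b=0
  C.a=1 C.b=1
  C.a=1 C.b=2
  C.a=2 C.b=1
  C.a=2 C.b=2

outcome vector order: (C.a,C.b)
TSO (7): <0 0>, <0 1>, <0 2>, <1 1>, <1 2>, <2 1>, <2 2>
claimed∖TSO = {<1 0>}

spurious: C.a=1 C.b=0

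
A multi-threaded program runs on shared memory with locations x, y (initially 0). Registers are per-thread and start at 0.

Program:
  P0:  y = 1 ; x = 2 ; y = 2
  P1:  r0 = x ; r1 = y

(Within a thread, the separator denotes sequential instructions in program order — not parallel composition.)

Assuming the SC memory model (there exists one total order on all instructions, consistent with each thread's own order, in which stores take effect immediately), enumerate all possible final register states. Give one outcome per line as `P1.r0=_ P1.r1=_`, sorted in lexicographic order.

outcome vector order: (P1.r0,P1.r1)
|SC outcomes| = 5

P1.r0=0 P1.r1=0
P1.r0=0 P1.r1=1
P1.r0=0 P1.r1=2
P1.r0=2 P1.r1=1
P1.r0=2 P1.r1=2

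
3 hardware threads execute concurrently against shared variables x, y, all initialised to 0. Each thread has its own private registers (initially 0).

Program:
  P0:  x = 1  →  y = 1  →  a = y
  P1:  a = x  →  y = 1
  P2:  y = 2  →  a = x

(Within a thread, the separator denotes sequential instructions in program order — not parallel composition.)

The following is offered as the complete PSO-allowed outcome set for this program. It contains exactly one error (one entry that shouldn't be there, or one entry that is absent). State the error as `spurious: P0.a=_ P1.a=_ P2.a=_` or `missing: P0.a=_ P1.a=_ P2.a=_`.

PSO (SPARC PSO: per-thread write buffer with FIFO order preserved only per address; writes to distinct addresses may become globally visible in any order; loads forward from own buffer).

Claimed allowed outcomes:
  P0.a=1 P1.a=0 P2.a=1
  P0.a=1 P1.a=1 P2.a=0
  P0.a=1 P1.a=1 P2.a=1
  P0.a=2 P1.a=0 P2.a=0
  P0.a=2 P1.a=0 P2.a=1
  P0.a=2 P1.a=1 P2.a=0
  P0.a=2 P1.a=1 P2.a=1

missing: P0.a=1 P1.a=0 P2.a=0

outcome vector order: (P0.a,P1.a,P2.a)
PSO: 8 outcomes — {(1,0,0) (1,0,1) (1,1,0) (1,1,1) (2,0,0) (2,0,1) (2,1,0) (2,1,1)}
PSO∖claimed = {(1,0,0)}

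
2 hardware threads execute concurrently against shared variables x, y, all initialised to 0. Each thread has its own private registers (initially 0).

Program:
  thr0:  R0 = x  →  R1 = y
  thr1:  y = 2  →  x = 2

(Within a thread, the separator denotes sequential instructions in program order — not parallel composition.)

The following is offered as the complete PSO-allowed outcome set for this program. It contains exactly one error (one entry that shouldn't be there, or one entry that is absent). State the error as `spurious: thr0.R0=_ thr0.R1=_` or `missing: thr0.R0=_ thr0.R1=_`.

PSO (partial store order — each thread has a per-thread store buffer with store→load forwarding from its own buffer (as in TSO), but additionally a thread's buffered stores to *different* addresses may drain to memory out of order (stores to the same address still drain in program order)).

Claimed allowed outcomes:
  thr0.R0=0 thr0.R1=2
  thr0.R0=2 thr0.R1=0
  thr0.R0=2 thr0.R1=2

outcome vector order: (thr0.R0,thr0.R1)
PSO (4): 00 02 20 22
PSO∖claimed = {00}

missing: thr0.R0=0 thr0.R1=0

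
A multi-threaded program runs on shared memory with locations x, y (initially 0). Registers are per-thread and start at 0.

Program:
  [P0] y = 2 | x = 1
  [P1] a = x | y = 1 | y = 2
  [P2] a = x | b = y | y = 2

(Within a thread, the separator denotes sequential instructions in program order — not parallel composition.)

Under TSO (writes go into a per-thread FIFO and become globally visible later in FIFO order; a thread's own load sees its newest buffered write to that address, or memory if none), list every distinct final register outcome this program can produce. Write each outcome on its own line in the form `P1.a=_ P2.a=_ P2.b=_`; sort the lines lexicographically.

P1.a=0 P2.a=0 P2.b=0
P1.a=0 P2.a=0 P2.b=1
P1.a=0 P2.a=0 P2.b=2
P1.a=0 P2.a=1 P2.b=1
P1.a=0 P2.a=1 P2.b=2
P1.a=1 P2.a=0 P2.b=0
P1.a=1 P2.a=0 P2.b=1
P1.a=1 P2.a=0 P2.b=2
P1.a=1 P2.a=1 P2.b=1
P1.a=1 P2.a=1 P2.b=2

outcome vector order: (P1.a,P2.a,P2.b)
|TSO outcomes| = 10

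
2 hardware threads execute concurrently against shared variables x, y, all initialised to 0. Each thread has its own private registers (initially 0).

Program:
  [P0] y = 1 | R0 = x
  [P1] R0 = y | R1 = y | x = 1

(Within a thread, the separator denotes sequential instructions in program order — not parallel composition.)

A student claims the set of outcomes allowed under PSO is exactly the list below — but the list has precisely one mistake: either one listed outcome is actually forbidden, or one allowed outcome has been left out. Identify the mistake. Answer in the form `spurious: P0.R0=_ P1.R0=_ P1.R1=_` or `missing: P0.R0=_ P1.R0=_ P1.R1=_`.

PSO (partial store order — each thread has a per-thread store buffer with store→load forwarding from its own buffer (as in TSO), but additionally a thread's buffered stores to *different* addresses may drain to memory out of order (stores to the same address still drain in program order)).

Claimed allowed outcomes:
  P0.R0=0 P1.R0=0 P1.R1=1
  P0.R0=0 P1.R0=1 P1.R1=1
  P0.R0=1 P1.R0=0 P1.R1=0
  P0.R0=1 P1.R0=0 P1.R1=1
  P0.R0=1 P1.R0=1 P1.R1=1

missing: P0.R0=0 P1.R0=0 P1.R1=0

outcome vector order: (P0.R0,P1.R0,P1.R1)
under PSO → <0 0 0>; <0 0 1>; <0 1 1>; <1 0 0>; <1 0 1>; <1 1 1>
PSO∖claimed = {<0 0 0>}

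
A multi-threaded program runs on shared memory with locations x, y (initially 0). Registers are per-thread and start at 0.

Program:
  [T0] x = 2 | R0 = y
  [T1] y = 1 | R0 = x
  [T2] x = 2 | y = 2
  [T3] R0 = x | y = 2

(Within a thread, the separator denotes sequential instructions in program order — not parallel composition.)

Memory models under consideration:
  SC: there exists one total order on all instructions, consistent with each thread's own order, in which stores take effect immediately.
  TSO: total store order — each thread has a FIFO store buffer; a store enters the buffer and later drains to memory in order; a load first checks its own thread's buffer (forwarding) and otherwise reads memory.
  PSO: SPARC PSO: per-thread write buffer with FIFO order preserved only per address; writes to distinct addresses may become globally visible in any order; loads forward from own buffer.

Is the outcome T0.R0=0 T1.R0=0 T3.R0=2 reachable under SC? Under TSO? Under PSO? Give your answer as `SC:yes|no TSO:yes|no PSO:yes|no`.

outcome vector order: (T0.R0,T1.R0,T3.R0)
SC: 10 outcomes — {0/2/0; 0/2/2; 1/0/0; 1/0/2; 1/2/0; 1/2/2; 2/0/0; 2/0/2; 2/2/0; 2/2/2}
TSO: 12 outcomes — {0/0/0; 0/0/2; 0/2/0; 0/2/2; 1/0/0; 1/0/2; 1/2/0; 1/2/2; 2/0/0; 2/0/2; 2/2/0; 2/2/2}
PSO: 12 outcomes — {0/0/0; 0/0/2; 0/2/0; 0/2/2; 1/0/0; 1/0/2; 1/2/0; 1/2/2; 2/0/0; 2/0/2; 2/2/0; 2/2/2}
target 0/0/2 ∈ {TSO,PSO}

SC:no TSO:yes PSO:yes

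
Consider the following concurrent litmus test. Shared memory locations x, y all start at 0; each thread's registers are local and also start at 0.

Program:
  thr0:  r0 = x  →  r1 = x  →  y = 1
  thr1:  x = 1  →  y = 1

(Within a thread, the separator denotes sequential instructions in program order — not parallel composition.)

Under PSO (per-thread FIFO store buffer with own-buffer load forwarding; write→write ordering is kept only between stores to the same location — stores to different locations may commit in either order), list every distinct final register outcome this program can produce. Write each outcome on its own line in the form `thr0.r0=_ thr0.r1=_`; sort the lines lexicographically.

thr0.r0=0 thr0.r1=0
thr0.r0=0 thr0.r1=1
thr0.r0=1 thr0.r1=1

outcome vector order: (thr0.r0,thr0.r1)
|PSO outcomes| = 3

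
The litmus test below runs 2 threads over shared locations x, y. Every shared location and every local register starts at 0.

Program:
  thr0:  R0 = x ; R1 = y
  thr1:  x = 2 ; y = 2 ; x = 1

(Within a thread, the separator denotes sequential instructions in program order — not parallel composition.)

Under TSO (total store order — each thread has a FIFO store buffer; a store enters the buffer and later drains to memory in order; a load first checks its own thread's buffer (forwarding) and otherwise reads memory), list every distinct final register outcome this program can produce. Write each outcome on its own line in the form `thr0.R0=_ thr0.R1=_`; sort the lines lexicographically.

outcome vector order: (thr0.R0,thr0.R1)
|TSO outcomes| = 5

thr0.R0=0 thr0.R1=0
thr0.R0=0 thr0.R1=2
thr0.R0=1 thr0.R1=2
thr0.R0=2 thr0.R1=0
thr0.R0=2 thr0.R1=2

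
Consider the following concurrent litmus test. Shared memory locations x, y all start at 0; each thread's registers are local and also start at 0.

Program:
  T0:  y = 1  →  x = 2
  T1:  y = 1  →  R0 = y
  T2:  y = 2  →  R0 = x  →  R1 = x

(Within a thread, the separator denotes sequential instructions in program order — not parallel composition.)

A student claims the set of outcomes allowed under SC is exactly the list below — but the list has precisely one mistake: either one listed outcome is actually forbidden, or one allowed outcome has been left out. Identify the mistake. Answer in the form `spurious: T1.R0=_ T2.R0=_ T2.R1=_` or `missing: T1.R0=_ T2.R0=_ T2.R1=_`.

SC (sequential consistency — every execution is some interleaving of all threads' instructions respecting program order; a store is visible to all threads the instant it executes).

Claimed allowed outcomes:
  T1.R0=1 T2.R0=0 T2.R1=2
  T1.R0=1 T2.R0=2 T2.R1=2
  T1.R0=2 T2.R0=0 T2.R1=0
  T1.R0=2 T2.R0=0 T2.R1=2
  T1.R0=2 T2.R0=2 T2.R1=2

outcome vector order: (T1.R0,T2.R0,T2.R1)
under SC → 100; 102; 122; 200; 202; 222
SC∖claimed = {100}

missing: T1.R0=1 T2.R0=0 T2.R1=0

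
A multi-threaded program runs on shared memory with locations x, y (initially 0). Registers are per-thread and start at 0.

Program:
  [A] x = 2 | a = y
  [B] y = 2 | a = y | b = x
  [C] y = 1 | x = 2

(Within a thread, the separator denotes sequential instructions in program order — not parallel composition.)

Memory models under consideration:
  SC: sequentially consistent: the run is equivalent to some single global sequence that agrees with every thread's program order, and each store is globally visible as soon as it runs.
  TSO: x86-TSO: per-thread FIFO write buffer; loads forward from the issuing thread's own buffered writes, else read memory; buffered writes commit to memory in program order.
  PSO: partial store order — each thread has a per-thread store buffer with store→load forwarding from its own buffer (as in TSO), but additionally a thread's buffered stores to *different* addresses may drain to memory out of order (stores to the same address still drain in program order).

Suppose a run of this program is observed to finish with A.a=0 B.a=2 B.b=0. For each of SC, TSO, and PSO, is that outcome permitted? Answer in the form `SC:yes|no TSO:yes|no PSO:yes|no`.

outcome vector order: (A.a,B.a,B.b)
SC (9): 012, 022, 110, 112, 120, 122, 212, 220, 222
TSO (12): 010, 012, 020, 022, 110, 112, 120, 122, 210, 212, 220, 222
PSO (12): 010, 012, 020, 022, 110, 112, 120, 122, 210, 212, 220, 222
target 020 ∈ {TSO,PSO}

SC:no TSO:yes PSO:yes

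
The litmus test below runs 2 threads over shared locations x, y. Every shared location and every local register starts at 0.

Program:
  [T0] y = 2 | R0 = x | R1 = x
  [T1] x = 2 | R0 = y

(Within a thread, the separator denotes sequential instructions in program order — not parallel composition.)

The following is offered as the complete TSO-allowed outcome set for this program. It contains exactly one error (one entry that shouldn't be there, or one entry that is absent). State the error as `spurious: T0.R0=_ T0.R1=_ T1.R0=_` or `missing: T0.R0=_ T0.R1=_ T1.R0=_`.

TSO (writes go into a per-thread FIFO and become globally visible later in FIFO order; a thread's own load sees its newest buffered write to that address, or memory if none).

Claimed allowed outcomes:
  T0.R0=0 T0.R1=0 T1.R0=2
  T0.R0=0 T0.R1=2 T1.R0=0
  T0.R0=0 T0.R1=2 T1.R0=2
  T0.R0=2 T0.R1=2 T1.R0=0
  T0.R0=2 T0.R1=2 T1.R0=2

missing: T0.R0=0 T0.R1=0 T1.R0=0

outcome vector order: (T0.R0,T0.R1,T1.R0)
TSO: 6 outcomes — {(0,0,0); (0,0,2); (0,2,0); (0,2,2); (2,2,0); (2,2,2)}
TSO∖claimed = {(0,0,0)}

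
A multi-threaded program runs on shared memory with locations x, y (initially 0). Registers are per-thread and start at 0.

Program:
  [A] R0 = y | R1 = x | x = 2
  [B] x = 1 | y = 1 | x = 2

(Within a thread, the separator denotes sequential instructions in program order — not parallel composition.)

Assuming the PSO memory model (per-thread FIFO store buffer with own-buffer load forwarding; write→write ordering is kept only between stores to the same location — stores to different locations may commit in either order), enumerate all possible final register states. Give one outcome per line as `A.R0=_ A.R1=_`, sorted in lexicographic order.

outcome vector order: (A.R0,A.R1)
|PSO outcomes| = 6

A.R0=0 A.R1=0
A.R0=0 A.R1=1
A.R0=0 A.R1=2
A.R0=1 A.R1=0
A.R0=1 A.R1=1
A.R0=1 A.R1=2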